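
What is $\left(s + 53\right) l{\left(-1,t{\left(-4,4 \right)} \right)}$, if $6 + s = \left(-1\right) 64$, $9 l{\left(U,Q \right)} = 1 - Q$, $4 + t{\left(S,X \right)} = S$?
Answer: $-17$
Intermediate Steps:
$t{\left(S,X \right)} = -4 + S$
$l{\left(U,Q \right)} = \frac{1}{9} - \frac{Q}{9}$ ($l{\left(U,Q \right)} = \frac{1 - Q}{9} = \frac{1}{9} - \frac{Q}{9}$)
$s = -70$ ($s = -6 - 64 = -70$)
$\left(s + 53\right) l{\left(-1,t{\left(-4,4 \right)} \right)} = \left(-70 + 53\right) \left(\frac{1}{9} - \frac{-4 - 4}{9}\right) = - 17 \left(\frac{1}{9} - - \frac{8}{9}\right) = - 17 \left(\frac{1}{9} + \frac{8}{9}\right) = \left(-17\right) 1 = -17$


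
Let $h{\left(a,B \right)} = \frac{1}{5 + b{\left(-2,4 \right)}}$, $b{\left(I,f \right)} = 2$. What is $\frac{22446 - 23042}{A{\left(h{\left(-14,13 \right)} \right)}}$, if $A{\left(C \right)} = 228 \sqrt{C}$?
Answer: $- \frac{149 \sqrt{7}}{57} \approx -6.9161$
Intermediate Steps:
$h{\left(a,B \right)} = \frac{1}{7}$ ($h{\left(a,B \right)} = \frac{1}{5 + 2} = \frac{1}{7}$)
$\frac{22446 - 23042}{A{\left(h{\left(-14,13 \right)} \right)}} = \frac{22446 - 23042}{228 \sqrt{\frac{1}{7}}} = - \frac{596}{228 \frac{\sqrt{7}}{7}} = - \frac{596}{\frac{228}{7} \sqrt{7}} = - 596 \frac{\sqrt{7}}{228} = - \frac{149 \sqrt{7}}{57}$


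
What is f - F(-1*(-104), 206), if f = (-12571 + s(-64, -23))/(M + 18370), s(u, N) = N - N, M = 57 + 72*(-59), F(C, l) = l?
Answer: -2933445/14179 ≈ -206.89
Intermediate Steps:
M = -4191 (M = 57 - 4248 = -4191)
s(u, N) = 0
f = -12571/14179 (f = (-12571 + 0)/(-4191 + 18370) = -12571/14179 ≈ -0.88659)
f - F(-1*(-104), 206) = -12571/14179 - 1*206 = -12571/14179 - 206 = -2933445/14179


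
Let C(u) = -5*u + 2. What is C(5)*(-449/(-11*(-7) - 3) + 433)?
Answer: -726639/74 ≈ -9819.4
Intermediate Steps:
C(u) = 2 - 5*u
C(5)*(-449/(-11*(-7) - 3) + 433) = (2 - 5*5)*(-449/(-11*(-7) - 3) + 433) = (2 - 25)*(-449/(77 - 3) + 433) = -23*(-449/74 + 433) = -23*31593/74 = -726639/74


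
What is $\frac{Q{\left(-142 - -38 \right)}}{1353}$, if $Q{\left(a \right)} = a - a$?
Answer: $0$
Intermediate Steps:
$Q{\left(a \right)} = 0$
$\frac{Q{\left(-142 - -38 \right)}}{1353} = \frac{0}{1353} = 0 \cdot \frac{1}{1353} = 0$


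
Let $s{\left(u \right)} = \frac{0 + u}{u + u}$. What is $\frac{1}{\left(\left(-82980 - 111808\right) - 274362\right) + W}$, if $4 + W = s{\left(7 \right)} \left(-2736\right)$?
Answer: $- \frac{1}{470522} \approx -2.1253 \cdot 10^{-6}$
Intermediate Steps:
$s{\left(u \right)} = \frac{1}{2}$ ($s{\left(u \right)} = \frac{u}{2 u} = u \frac{1}{2 u} = \frac{1}{2}$)
$W = -1372$ ($W = -4 + \frac{1}{2} \left(-2736\right) = -4 - 1368 = -1372$)
$\frac{1}{\left(\left(-82980 - 111808\right) - 274362\right) + W} = \frac{1}{\left(\left(-82980 - 111808\right) - 274362\right) - 1372} = \frac{1}{\left(-194788 - 274362\right) - 1372} = \frac{1}{-469150 - 1372} = \frac{1}{-470522} = - \frac{1}{470522}$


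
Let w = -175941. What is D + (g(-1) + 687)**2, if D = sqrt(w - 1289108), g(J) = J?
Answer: 470596 + I*sqrt(1465049) ≈ 4.706e+5 + 1210.4*I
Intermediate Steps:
D = I*sqrt(1465049) (D = sqrt(-175941 - 1289108) = sqrt(-1465049) = I*sqrt(1465049) ≈ 1210.4*I)
D + (g(-1) + 687)**2 = I*sqrt(1465049) + (-1 + 687)**2 = I*sqrt(1465049) + 686**2 = I*sqrt(1465049) + 470596 = 470596 + I*sqrt(1465049)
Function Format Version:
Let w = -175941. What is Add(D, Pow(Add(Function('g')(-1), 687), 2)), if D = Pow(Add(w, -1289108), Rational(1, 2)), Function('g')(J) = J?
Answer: Add(470596, Mul(I, Pow(1465049, Rational(1, 2)))) ≈ Add(4.7060e+5, Mul(1210.4, I))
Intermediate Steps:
D = Mul(I, Pow(1465049, Rational(1, 2))) (D = Pow(Add(-175941, -1289108), Rational(1, 2)) = Pow(-1465049, Rational(1, 2)) = Mul(I, Pow(1465049, Rational(1, 2))) ≈ Mul(1210.4, I))
Add(D, Pow(Add(Function('g')(-1), 687), 2)) = Add(Mul(I, Pow(1465049, Rational(1, 2))), Pow(Add(-1, 687), 2)) = Add(Mul(I, Pow(1465049, Rational(1, 2))), Pow(686, 2)) = Add(Mul(I, Pow(1465049, Rational(1, 2))), 470596) = Add(470596, Mul(I, Pow(1465049, Rational(1, 2))))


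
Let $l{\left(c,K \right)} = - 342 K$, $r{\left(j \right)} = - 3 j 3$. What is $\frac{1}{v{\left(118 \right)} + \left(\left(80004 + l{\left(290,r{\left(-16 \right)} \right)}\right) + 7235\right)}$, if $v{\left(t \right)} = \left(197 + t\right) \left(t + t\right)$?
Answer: $\frac{1}{112331} \approx 8.9023 \cdot 10^{-6}$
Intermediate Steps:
$r{\left(j \right)} = - 9 j$
$v{\left(t \right)} = 2 t \left(197 + t\right)$ ($v{\left(t \right)} = \left(197 + t\right) 2 t = 2 t \left(197 + t\right)$)
$\frac{1}{v{\left(118 \right)} + \left(\left(80004 + l{\left(290,r{\left(-16 \right)} \right)}\right) + 7235\right)} = \frac{1}{2 \cdot 118 \left(197 + 118\right) + \left(\left(80004 - 342 \left(\left(-9\right) \left(-16\right)\right)\right) + 7235\right)} = \frac{1}{2 \cdot 118 \cdot 315 + \left(\left(80004 - 49248\right) + 7235\right)} = \frac{1}{74340 + \left(\left(80004 - 49248\right) + 7235\right)} = \frac{1}{74340 + \left(30756 + 7235\right)} = \frac{1}{74340 + 37991} = \frac{1}{112331}$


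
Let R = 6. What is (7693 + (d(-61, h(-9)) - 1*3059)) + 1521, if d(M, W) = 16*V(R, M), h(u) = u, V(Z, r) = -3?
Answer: 6107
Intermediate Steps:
d(M, W) = -48 (d(M, W) = 16*(-3) = -48)
(7693 + (d(-61, h(-9)) - 1*3059)) + 1521 = (7693 + (-48 - 1*3059)) + 1521 = (7693 + (-48 - 3059)) + 1521 = (7693 - 3107) + 1521 = 4586 + 1521 = 6107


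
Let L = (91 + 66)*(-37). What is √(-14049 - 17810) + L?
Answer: -5809 + I*√31859 ≈ -5809.0 + 178.49*I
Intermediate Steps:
L = -5809 (L = 157*(-37) = -5809)
√(-14049 - 17810) + L = √(-14049 - 17810) - 5809 = √(-31859) - 5809 = I*√31859 - 5809 = -5809 + I*√31859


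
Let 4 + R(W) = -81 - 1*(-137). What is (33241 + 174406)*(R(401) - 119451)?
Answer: -24792844153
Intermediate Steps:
R(W) = 52 (R(W) = -4 + (-81 - 1*(-137)) = -4 + (-81 + 137) = -4 + 56 = 52)
(33241 + 174406)*(R(401) - 119451) = (33241 + 174406)*(52 - 119451) = 207647*(-119399) = -24792844153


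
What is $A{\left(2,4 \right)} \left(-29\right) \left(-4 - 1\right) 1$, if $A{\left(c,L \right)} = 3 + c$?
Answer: $725$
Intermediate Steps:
$A{\left(2,4 \right)} \left(-29\right) \left(-4 - 1\right) 1 = \left(3 + 2\right) \left(-29\right) \left(-4 - 1\right) 1 = 5 \left(-29\right) \left(\left(-5\right) 1\right) = \left(-145\right) \left(-5\right) = 725$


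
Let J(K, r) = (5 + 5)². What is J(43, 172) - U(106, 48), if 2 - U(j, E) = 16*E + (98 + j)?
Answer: 1070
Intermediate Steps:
J(K, r) = 100 (J(K, r) = 10² = 100)
U(j, E) = -96 - j - 16*E (U(j, E) = 2 - (16*E + (98 + j)) = 2 - (98 + j + 16*E) = 2 + (-98 - j - 16*E) = -96 - j - 16*E)
J(43, 172) - U(106, 48) = 100 - (-96 - 1*106 - 16*48) = 100 - (-96 - 106 - 768) = 100 - 1*(-970) = 100 + 970 = 1070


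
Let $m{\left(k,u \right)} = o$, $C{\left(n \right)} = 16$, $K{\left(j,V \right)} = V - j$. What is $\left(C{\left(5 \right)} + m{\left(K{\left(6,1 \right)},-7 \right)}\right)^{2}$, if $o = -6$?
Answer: $100$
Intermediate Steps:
$m{\left(k,u \right)} = -6$
$\left(C{\left(5 \right)} + m{\left(K{\left(6,1 \right)},-7 \right)}\right)^{2} = \left(16 - 6\right)^{2} = 10^{2} = 100$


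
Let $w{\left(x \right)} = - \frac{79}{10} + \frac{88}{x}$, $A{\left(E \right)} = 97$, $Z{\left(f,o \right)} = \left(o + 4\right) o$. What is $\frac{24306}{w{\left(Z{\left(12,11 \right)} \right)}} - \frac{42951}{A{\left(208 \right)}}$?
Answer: $- \frac{80222631}{21437} \approx -3742.3$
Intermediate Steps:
$Z{\left(f,o \right)} = o \left(4 + o\right)$ ($Z{\left(f,o \right)} = \left(4 + o\right) o = o \left(4 + o\right)$)
$w{\left(x \right)} = - \frac{79}{10} + \frac{88}{x}$ ($w{\left(x \right)} = \left(-79\right) \frac{1}{10} + \frac{88}{x} = - \frac{79}{10} + \frac{88}{x}$)
$\frac{24306}{w{\left(Z{\left(12,11 \right)} \right)}} - \frac{42951}{A{\left(208 \right)}} = \frac{24306}{- \frac{79}{10} + \frac{88}{11 \left(4 + 11\right)}} - \frac{42951}{97} = \frac{24306}{- \frac{79}{10} + \frac{88}{11 \cdot 15}} - \frac{42951}{97} = \frac{24306}{- \frac{79}{10} + \frac{88}{165}} - \frac{42951}{97} = \frac{24306}{- \frac{79}{10} + 88 \cdot \frac{1}{165}} - \frac{42951}{97} = \frac{24306}{- \frac{79}{10} + \frac{8}{15}} - \frac{42951}{97} = \frac{24306}{- \frac{221}{30}} - \frac{42951}{97} = 24306 \left(- \frac{30}{221}\right) - \frac{42951}{97} = - \frac{729180}{221} - \frac{42951}{97} = - \frac{80222631}{21437}$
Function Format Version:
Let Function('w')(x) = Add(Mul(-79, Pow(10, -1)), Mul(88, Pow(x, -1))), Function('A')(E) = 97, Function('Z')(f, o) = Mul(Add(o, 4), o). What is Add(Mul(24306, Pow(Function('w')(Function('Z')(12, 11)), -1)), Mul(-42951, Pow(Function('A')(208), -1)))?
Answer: Rational(-80222631, 21437) ≈ -3742.3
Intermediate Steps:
Function('Z')(f, o) = Mul(o, Add(4, o)) (Function('Z')(f, o) = Mul(Add(4, o), o) = Mul(o, Add(4, o)))
Function('w')(x) = Add(Rational(-79, 10), Mul(88, Pow(x, -1))) (Function('w')(x) = Add(Mul(-79, Rational(1, 10)), Mul(88, Pow(x, -1))) = Add(Rational(-79, 10), Mul(88, Pow(x, -1))))
Add(Mul(24306, Pow(Function('w')(Function('Z')(12, 11)), -1)), Mul(-42951, Pow(Function('A')(208), -1))) = Add(Mul(24306, Pow(Add(Rational(-79, 10), Mul(88, Pow(Mul(11, Add(4, 11)), -1))), -1)), Mul(-42951, Pow(97, -1))) = Add(Mul(24306, Pow(Add(Rational(-79, 10), Mul(88, Pow(Mul(11, 15), -1))), -1)), Mul(-42951, Rational(1, 97))) = Add(Mul(24306, Pow(Add(Rational(-79, 10), Mul(88, Pow(165, -1))), -1)), Rational(-42951, 97)) = Add(Mul(24306, Pow(Add(Rational(-79, 10), Mul(88, Rational(1, 165))), -1)), Rational(-42951, 97)) = Add(Mul(24306, Pow(Add(Rational(-79, 10), Rational(8, 15)), -1)), Rational(-42951, 97)) = Add(Mul(24306, Pow(Rational(-221, 30), -1)), Rational(-42951, 97)) = Add(Mul(24306, Rational(-30, 221)), Rational(-42951, 97)) = Add(Rational(-729180, 221), Rational(-42951, 97)) = Rational(-80222631, 21437)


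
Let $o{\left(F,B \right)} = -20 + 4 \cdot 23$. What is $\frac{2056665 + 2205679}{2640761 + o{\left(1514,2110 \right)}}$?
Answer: $\frac{4262344}{2640833} \approx 1.614$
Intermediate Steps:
$o{\left(F,B \right)} = 72$ ($o{\left(F,B \right)} = -20 + 92 = 72$)
$\frac{2056665 + 2205679}{2640761 + o{\left(1514,2110 \right)}} = \frac{2056665 + 2205679}{2640761 + 72} = \frac{4262344}{2640833}$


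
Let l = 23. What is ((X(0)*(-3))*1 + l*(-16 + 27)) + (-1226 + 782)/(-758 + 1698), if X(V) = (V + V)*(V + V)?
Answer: 59344/235 ≈ 252.53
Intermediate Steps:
X(V) = 4*V² (X(V) = (2*V)*(2*V) = 4*V²)
((X(0)*(-3))*1 + l*(-16 + 27)) + (-1226 + 782)/(-758 + 1698) = (((4*0²)*(-3))*1 + 23*(-16 + 27)) + (-1226 + 782)/(-758 + 1698) = (((4*0)*(-3))*1 + 23*11) - 444/940 = ((0*(-3))*1 + 253) - 444*1/940 = (0*1 + 253) - 111/235 = (0 + 253) - 111/235 = 253 - 111/235 = 59344/235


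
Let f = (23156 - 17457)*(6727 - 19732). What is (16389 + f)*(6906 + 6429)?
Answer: -988111578510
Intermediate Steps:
f = -74115495 (f = 5699*(-13005) = -74115495)
(16389 + f)*(6906 + 6429) = (16389 - 74115495)*(6906 + 6429) = -74099106*13335 = -988111578510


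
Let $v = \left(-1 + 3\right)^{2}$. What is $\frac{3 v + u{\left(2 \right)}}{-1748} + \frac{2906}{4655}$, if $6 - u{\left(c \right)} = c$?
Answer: $\frac{65858}{107065} \approx 0.61512$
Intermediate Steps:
$u{\left(c \right)} = 6 - c$
$v = 4$ ($v = 2^{2} = 4$)
$\frac{3 v + u{\left(2 \right)}}{-1748} + \frac{2906}{4655} = \frac{3 \cdot 4 + \left(6 - 2\right)}{-1748} + \frac{2906}{4655} = \left(12 + \left(6 - 2\right)\right) \left(- \frac{1}{1748}\right) + 2906 \cdot \frac{1}{4655} = \left(12 + 4\right) \left(- \frac{1}{1748}\right) + \frac{2906}{4655} = 16 \left(- \frac{1}{1748}\right) + \frac{2906}{4655} = - \frac{4}{437} + \frac{2906}{4655} = \frac{65858}{107065}$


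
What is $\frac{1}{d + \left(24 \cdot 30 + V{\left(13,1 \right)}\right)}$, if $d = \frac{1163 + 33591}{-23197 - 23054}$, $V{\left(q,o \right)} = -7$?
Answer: $\frac{46251}{32942209} \approx 0.001404$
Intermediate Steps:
$d = - \frac{34754}{46251}$ ($d = \frac{34754}{-46251} = 34754 \left(- \frac{1}{46251}\right) = - \frac{34754}{46251} \approx -0.75142$)
$\frac{1}{d + \left(24 \cdot 30 + V{\left(13,1 \right)}\right)} = \frac{1}{- \frac{34754}{46251} + \left(24 \cdot 30 - 7\right)} = \frac{1}{- \frac{34754}{46251} + \left(720 - 7\right)} = \frac{1}{- \frac{34754}{46251} + 713} = \frac{1}{\frac{32942209}{46251}} = \frac{46251}{32942209}$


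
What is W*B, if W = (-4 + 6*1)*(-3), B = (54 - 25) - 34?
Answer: 30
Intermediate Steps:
B = -5 (B = 29 - 34 = -5)
W = -6 (W = (-4 + 6)*(-3) = 2*(-3) = -6)
W*B = -6*(-5) = 30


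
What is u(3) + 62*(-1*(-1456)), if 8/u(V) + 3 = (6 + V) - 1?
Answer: 451368/5 ≈ 90274.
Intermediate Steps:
u(V) = 8/(2 + V) (u(V) = 8/(-3 + ((6 + V) - 1)) = 8/(-3 + (5 + V)) = 8/(2 + V))
u(3) + 62*(-1*(-1456)) = 8/(2 + 3) + 62*(-1*(-1456)) = 8/5 + 62*1456 = 8*(⅕) + 90272 = 8/5 + 90272 = 451368/5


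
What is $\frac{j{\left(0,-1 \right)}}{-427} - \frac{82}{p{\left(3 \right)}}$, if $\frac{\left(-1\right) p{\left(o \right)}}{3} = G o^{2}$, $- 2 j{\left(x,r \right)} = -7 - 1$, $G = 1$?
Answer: $\frac{34906}{11529} \approx 3.0277$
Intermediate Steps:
$j{\left(x,r \right)} = 4$ ($j{\left(x,r \right)} = - \frac{-7 - 1}{2} = \left(- \frac{1}{2}\right) \left(-8\right) = 4$)
$p{\left(o \right)} = - 3 o^{2}$ ($p{\left(o \right)} = - 3 \cdot 1 o^{2} = - 3 o^{2}$)
$\frac{j{\left(0,-1 \right)}}{-427} - \frac{82}{p{\left(3 \right)}} = \frac{4}{-427} - \frac{82}{\left(-3\right) 3^{2}} = 4 \left(- \frac{1}{427}\right) - \frac{82}{\left(-3\right) 9} = - \frac{4}{427} - \frac{82}{-27} = - \frac{4}{427} - - \frac{82}{27} = - \frac{4}{427} + \frac{82}{27} = \frac{34906}{11529}$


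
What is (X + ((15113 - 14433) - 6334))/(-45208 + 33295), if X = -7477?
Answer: 4377/3971 ≈ 1.1022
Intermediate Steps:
(X + ((15113 - 14433) - 6334))/(-45208 + 33295) = (-7477 + ((15113 - 14433) - 6334))/(-45208 + 33295) = (-7477 + (680 - 6334))/(-11913) = (-7477 - 5654)*(-1/11913) = -13131*(-1/11913) = 4377/3971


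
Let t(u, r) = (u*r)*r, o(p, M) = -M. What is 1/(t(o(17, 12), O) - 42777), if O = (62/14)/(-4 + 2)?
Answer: -49/2098956 ≈ -2.3345e-5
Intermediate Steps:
O = -31/14 (O = (62*(1/14))/(-2) = (31/7)*(-½) = -31/14 ≈ -2.2143)
t(u, r) = u*r² (t(u, r) = (r*u)*r = u*r²)
1/(t(o(17, 12), O) - 42777) = 1/((-1*12)*(-31/14)² - 42777) = 1/(-12*961/196 - 42777) = 1/(-2883/49 - 42777) = 1/(-2098956/49) = -49/2098956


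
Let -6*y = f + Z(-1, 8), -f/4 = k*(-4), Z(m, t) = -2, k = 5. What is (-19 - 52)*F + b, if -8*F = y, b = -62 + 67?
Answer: -883/8 ≈ -110.38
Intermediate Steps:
f = 80 (f = -20*(-4) = -4*(-20) = 80)
b = 5
y = -13 (y = -(80 - 2)/6 = -1/6*78 = -13)
F = 13/8 (F = -1/8*(-13) = 13/8 ≈ 1.6250)
(-19 - 52)*F + b = (-19 - 52)*(13/8) + 5 = -71*13/8 + 5 = -923/8 + 5 = -883/8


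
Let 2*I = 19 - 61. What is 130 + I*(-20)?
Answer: 550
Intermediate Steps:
I = -21 (I = (19 - 61)/2 = (½)*(-42) = -21)
130 + I*(-20) = 130 - 21*(-20) = 130 + 420 = 550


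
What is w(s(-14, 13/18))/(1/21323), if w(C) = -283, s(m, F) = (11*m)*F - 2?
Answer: -6034409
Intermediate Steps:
s(m, F) = -2 + 11*F*m (s(m, F) = 11*F*m - 2 = -2 + 11*F*m)
w(s(-14, 13/18))/(1/21323) = -283/(1/21323) = -283/1/21323 = -283*21323 = -6034409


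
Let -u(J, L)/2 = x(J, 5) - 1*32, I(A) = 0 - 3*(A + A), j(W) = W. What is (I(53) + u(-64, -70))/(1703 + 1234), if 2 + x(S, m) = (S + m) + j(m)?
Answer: -142/2937 ≈ -0.048349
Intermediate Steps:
x(S, m) = -2 + S + 2*m (x(S, m) = -2 + ((S + m) + m) = -2 + (S + 2*m) = -2 + S + 2*m)
I(A) = -6*A (I(A) = 0 - 6*A = -6*A)
u(J, L) = 48 - 2*J (u(J, L) = -2*((-2 + J + 2*5) - 1*32) = -2*((-2 + J + 10) - 32) = -2*((8 + J) - 32) = -2*(-24 + J) = 48 - 2*J)
(I(53) + u(-64, -70))/(1703 + 1234) = (-6*53 + (48 - 2*(-64)))/(1703 + 1234) = (-318 + (48 + 128))/2937 = (-318 + 176)*(1/2937) = -142*1/2937 = -142/2937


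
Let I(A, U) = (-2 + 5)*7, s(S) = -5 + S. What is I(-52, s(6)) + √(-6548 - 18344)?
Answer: 21 + 14*I*√127 ≈ 21.0 + 157.77*I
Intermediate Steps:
I(A, U) = 21 (I(A, U) = 3*7 = 21)
I(-52, s(6)) + √(-6548 - 18344) = 21 + √(-6548 - 18344) = 21 + √(-24892) = 21 + 14*I*√127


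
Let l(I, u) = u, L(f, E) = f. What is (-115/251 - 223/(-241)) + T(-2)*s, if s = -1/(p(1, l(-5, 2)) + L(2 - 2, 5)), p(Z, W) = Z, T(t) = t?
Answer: 149240/60491 ≈ 2.4671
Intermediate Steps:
s = -1 (s = -1/(1 + (2 - 2)) = -1/(1 + 0) = -1/1 = -1*1 = -1)
(-115/251 - 223/(-241)) + T(-2)*s = (-115/251 - 223/(-241)) - 2*(-1) = (-115*1/251 - 223*(-1/241)) + 2 = (-115/251 + 223/241) + 2 = 28258/60491 + 2 = 149240/60491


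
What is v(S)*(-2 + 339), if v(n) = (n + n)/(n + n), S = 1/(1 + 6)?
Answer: 337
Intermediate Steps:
S = ⅐ (S = 1/7 = ⅐ ≈ 0.14286)
v(n) = 1 (v(n) = (2*n)/((2*n)) = (2*n)*(1/(2*n)) = 1)
v(S)*(-2 + 339) = 1*(-2 + 339) = 1*337 = 337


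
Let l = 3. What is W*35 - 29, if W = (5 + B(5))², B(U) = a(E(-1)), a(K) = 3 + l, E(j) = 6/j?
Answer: 4206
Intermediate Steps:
a(K) = 6 (a(K) = 3 + 3 = 6)
B(U) = 6
W = 121 (W = (5 + 6)² = 11² = 121)
W*35 - 29 = 121*35 - 29 = 4235 - 29 = 4206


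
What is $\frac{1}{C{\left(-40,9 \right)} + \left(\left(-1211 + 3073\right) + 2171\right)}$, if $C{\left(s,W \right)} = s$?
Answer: $\frac{1}{3993} \approx 0.00025044$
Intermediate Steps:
$\frac{1}{C{\left(-40,9 \right)} + \left(\left(-1211 + 3073\right) + 2171\right)} = \frac{1}{-40 + \left(\left(-1211 + 3073\right) + 2171\right)} = \frac{1}{-40 + \left(1862 + 2171\right)} = \frac{1}{-40 + 4033} = \frac{1}{3993}$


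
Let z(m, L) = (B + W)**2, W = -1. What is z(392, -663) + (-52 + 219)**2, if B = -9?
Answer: 27989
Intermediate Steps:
z(m, L) = 100 (z(m, L) = (-9 - 1)**2 = (-10)**2 = 100)
z(392, -663) + (-52 + 219)**2 = 100 + (-52 + 219)**2 = 100 + 167**2 = 100 + 27889 = 27989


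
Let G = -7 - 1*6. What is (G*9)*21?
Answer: -2457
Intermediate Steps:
G = -13 (G = -7 - 6 = -13)
(G*9)*21 = -13*9*21 = -117*21 = -2457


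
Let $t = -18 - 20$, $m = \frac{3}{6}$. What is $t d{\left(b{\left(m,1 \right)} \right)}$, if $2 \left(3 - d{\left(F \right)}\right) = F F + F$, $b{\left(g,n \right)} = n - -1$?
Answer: $0$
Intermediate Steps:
$m = \frac{1}{2}$ ($m = 3 \cdot \frac{1}{6} = \frac{1}{2} \approx 0.5$)
$b{\left(g,n \right)} = 1 + n$ ($b{\left(g,n \right)} = n + 1 = 1 + n$)
$d{\left(F \right)} = 3 - \frac{F}{2} - \frac{F^{2}}{2}$ ($d{\left(F \right)} = 3 - \frac{F F + F}{2} = 3 - \frac{F^{2} + F}{2} = 3 - \frac{F + F^{2}}{2} = 3 - \left(\frac{F}{2} + \frac{F^{2}}{2}\right) = 3 - \frac{F}{2} - \frac{F^{2}}{2}$)
$t = -38$ ($t = -18 - 20 = -38$)
$t d{\left(b{\left(m,1 \right)} \right)} = - 38 \left(3 - \frac{1 + 1}{2} - \frac{\left(1 + 1\right)^{2}}{2}\right) = - 38 \left(3 - 1 - \frac{2^{2}}{2}\right) = - 38 \left(3 - 1 - 2\right) = \left(-38\right) 0 = 0$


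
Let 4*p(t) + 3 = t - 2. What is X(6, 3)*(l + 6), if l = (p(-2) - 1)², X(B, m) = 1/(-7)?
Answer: -31/16 ≈ -1.9375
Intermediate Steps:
p(t) = -5/4 + t/4 (p(t) = -¾ + (t - 2)/4 = -¾ + (-2 + t)/4 = -¾ + (-½ + t/4) = -5/4 + t/4)
X(B, m) = -⅐
l = 121/16 (l = ((-5/4 + (¼)*(-2)) - 1)² = ((-5/4 - ½) - 1)² = (-7/4 - 1)² = (-11/4)² = 121/16 ≈ 7.5625)
X(6, 3)*(l + 6) = -(121/16 + 6)/7 = -⅐*217/16 = -31/16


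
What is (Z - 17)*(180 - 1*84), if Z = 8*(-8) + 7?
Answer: -7104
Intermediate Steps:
Z = -57 (Z = -64 + 7 = -57)
(Z - 17)*(180 - 1*84) = (-57 - 17)*(180 - 1*84) = -74*(180 - 84) = -74*96 = -7104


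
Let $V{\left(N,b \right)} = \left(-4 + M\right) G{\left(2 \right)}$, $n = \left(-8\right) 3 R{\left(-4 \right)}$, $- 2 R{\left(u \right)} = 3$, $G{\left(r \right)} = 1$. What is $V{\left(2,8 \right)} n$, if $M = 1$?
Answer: $-108$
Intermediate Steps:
$R{\left(u \right)} = - \frac{3}{2}$ ($R{\left(u \right)} = \left(- \frac{1}{2}\right) 3 = - \frac{3}{2}$)
$n = 36$ ($n = \left(-8\right) 3 \left(- \frac{3}{2}\right) = \left(-24\right) \left(- \frac{3}{2}\right) = 36$)
$V{\left(N,b \right)} = -3$ ($V{\left(N,b \right)} = \left(-4 + 1\right) 1 = \left(-3\right) 1 = -3$)
$V{\left(2,8 \right)} n = \left(-3\right) 36 = -108$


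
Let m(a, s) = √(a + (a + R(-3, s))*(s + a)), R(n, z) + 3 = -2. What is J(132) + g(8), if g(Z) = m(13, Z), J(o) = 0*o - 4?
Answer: -4 + √181 ≈ 9.4536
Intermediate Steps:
J(o) = -4 (J(o) = 0 - 4 = -4)
R(n, z) = -5 (R(n, z) = -3 - 2 = -5)
m(a, s) = √(a + (-5 + a)*(a + s)) (m(a, s) = √(a + (a - 5)*(s + a)) = √(a + (-5 + a)*(a + s)))
g(Z) = √(117 + 8*Z) (g(Z) = √(13² - 5*Z - 4*13 + 13*Z) = √(169 - 5*Z - 52 + 13*Z) = √(117 + 8*Z))
J(132) + g(8) = -4 + √(117 + 8*8) = -4 + √(117 + 64) = -4 + √181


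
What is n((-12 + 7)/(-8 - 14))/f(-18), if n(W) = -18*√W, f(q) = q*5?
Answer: √110/110 ≈ 0.095346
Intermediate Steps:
f(q) = 5*q
n((-12 + 7)/(-8 - 14))/f(-18) = (-18*√5*√(-1/(-8 - 14)))/((5*(-18))) = -18*√5*√(-1/(-22))/(-90) = -18*√110/22*(-1/90) = -9*√110/11*(-1/90) = √110/110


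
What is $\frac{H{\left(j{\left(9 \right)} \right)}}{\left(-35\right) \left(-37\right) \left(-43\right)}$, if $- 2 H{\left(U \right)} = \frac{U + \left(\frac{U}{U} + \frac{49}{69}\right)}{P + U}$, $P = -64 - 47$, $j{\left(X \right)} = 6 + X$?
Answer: $- \frac{1153}{737714880} \approx -1.5629 \cdot 10^{-6}$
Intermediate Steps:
$P = -111$
$H{\left(U \right)} = - \frac{\frac{118}{69} + U}{2 \left(-111 + U\right)}$ ($H{\left(U \right)} = - \frac{\left(U + \left(\frac{U}{U} + \frac{49}{69}\right)\right) \frac{1}{-111 + U}}{2} = - \frac{\left(U + \left(1 + 49 \cdot \frac{1}{69}\right)\right) \frac{1}{-111 + U}}{2} = - \frac{\left(U + \left(1 + \frac{49}{69}\right)\right) \frac{1}{-111 + U}}{2} = - \frac{\left(U + \frac{118}{69}\right) \frac{1}{-111 + U}}{2} = - \frac{\left(\frac{118}{69} + U\right) \frac{1}{-111 + U}}{2} = - \frac{\frac{1}{-111 + U} \left(\frac{118}{69} + U\right)}{2} = - \frac{\frac{118}{69} + U}{2 \left(-111 + U\right)}$)
$\frac{H{\left(j{\left(9 \right)} \right)}}{\left(-35\right) \left(-37\right) \left(-43\right)} = \frac{\frac{1}{138} \frac{1}{-111 + \left(6 + 9\right)} \left(-118 - 69 \left(6 + 9\right)\right)}{\left(-35\right) \left(-37\right) \left(-43\right)} = \frac{\frac{1}{138} \frac{1}{-111 + 15} \left(-118 - 1035\right)}{1295 \left(-43\right)} = \frac{\frac{1}{138} \frac{1}{-96} \left(-118 - 1035\right)}{-55685} = \frac{1}{138} \left(- \frac{1}{96}\right) \left(-1153\right) \left(- \frac{1}{55685}\right) = \frac{1153}{13248} \left(- \frac{1}{55685}\right) = - \frac{1153}{737714880}$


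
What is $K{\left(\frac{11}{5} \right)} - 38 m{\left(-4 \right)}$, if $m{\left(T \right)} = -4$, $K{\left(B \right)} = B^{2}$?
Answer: $\frac{3921}{25} \approx 156.84$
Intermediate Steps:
$K{\left(\frac{11}{5} \right)} - 38 m{\left(-4 \right)} = \left(\frac{11}{5}\right)^{2} - -152 = \left(11 \cdot \frac{1}{5}\right)^{2} + 152 = \left(\frac{11}{5}\right)^{2} + 152 = \frac{121}{25} + 152 = \frac{3921}{25}$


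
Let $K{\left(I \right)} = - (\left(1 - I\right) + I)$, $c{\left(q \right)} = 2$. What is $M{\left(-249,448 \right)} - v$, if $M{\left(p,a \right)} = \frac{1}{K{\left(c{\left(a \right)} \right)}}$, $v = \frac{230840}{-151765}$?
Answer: $\frac{15815}{30353} \approx 0.52104$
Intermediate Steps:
$v = - \frac{46168}{30353}$ ($v = 230840 \left(- \frac{1}{151765}\right) = - \frac{46168}{30353} \approx -1.521$)
$K{\left(I \right)} = -1$ ($K{\left(I \right)} = \left(-1\right) 1 = -1$)
$M{\left(p,a \right)} = -1$ ($M{\left(p,a \right)} = \frac{1}{-1} = -1$)
$M{\left(-249,448 \right)} - v = -1 - - \frac{46168}{30353} = -1 + \frac{46168}{30353} = \frac{15815}{30353}$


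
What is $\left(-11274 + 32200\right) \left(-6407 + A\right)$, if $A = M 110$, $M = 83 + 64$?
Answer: $204300538$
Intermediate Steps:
$M = 147$
$A = 16170$ ($A = 147 \cdot 110 = 16170$)
$\left(-11274 + 32200\right) \left(-6407 + A\right) = \left(-11274 + 32200\right) \left(-6407 + 16170\right) = 20926 \cdot 9763 = 204300538$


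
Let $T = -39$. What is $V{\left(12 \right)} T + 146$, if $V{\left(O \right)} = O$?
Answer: $-322$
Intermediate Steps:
$V{\left(12 \right)} T + 146 = 12 \left(-39\right) + 146 = -468 + 146 = -322$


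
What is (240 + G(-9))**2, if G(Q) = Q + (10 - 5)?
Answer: 55696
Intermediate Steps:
G(Q) = 5 + Q (G(Q) = Q + 5 = 5 + Q)
(240 + G(-9))**2 = (240 + (5 - 9))**2 = (240 - 4)**2 = 236**2 = 55696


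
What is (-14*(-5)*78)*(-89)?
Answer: -485940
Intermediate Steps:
(-14*(-5)*78)*(-89) = (70*78)*(-89) = 5460*(-89) = -485940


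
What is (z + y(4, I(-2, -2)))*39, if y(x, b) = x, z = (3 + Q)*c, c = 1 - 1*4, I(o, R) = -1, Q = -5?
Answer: 390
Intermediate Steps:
c = -3 (c = 1 - 4 = -3)
z = 6 (z = (3 - 5)*(-3) = -2*(-3) = 6)
(z + y(4, I(-2, -2)))*39 = (6 + 4)*39 = 10*39 = 390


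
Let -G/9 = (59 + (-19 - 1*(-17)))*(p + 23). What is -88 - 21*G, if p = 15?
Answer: 409286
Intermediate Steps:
G = -19494 (G = -9*(59 + (-19 - 1*(-17)))*(15 + 23) = -9*(59 + (-19 + 17))*38 = -9*(59 - 2)*38 = -513*38 = -9*2166 = -19494)
-88 - 21*G = -88 - 21*(-19494) = -88 + 409374 = 409286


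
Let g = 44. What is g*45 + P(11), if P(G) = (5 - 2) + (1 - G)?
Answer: 1973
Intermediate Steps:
P(G) = 4 - G (P(G) = 3 + (1 - G) = 4 - G)
g*45 + P(11) = 44*45 + (4 - 1*11) = 1980 + (4 - 11) = 1980 - 7 = 1973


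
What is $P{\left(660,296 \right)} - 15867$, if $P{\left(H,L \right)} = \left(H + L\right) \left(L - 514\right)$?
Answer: $-224275$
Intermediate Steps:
$P{\left(H,L \right)} = \left(-514 + L\right) \left(H + L\right)$ ($P{\left(H,L \right)} = \left(H + L\right) \left(-514 + L\right) = \left(-514 + L\right) \left(H + L\right)$)
$P{\left(660,296 \right)} - 15867 = \left(296^{2} - 339240 - 152144 + 660 \cdot 296\right) - 15867 = \left(87616 - 339240 - 152144 + 195360\right) - 15867 = -208408 - 15867 = -224275$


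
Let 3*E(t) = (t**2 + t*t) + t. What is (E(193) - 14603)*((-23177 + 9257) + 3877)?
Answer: -103382642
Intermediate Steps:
E(t) = t/3 + 2*t**2/3 (E(t) = ((t**2 + t*t) + t)/3 = ((t**2 + t**2) + t)/3 = (2*t**2 + t)/3 = (t + 2*t**2)/3 = t/3 + 2*t**2/3)
(E(193) - 14603)*((-23177 + 9257) + 3877) = ((1/3)*193*(1 + 2*193) - 14603)*((-23177 + 9257) + 3877) = ((1/3)*193*(1 + 386) - 14603)*(-13920 + 3877) = ((1/3)*193*387 - 14603)*(-10043) = (24897 - 14603)*(-10043) = 10294*(-10043) = -103382642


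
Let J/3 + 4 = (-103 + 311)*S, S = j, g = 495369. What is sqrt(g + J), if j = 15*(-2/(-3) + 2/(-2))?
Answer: 9*sqrt(6077) ≈ 701.60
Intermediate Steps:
j = -5 (j = 15*(-2*(-1/3) + 2*(-1/2)) = 15*(2/3 - 1) = 15*(-1/3) = -5)
S = -5
J = -3132 (J = -12 + 3*((-103 + 311)*(-5)) = -12 + 3*(208*(-5)) = -12 + 3*(-1040) = -12 - 3120 = -3132)
sqrt(g + J) = sqrt(495369 - 3132) = sqrt(492237) = 9*sqrt(6077)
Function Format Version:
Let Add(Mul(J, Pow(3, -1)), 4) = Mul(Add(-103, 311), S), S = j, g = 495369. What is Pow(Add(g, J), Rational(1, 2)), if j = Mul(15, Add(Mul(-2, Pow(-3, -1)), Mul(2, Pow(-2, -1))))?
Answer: Mul(9, Pow(6077, Rational(1, 2))) ≈ 701.60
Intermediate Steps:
j = -5 (j = Mul(15, Add(Mul(-2, Rational(-1, 3)), Mul(2, Rational(-1, 2)))) = Mul(15, Add(Rational(2, 3), -1)) = Mul(15, Rational(-1, 3)) = -5)
S = -5
J = -3132 (J = Add(-12, Mul(3, Mul(Add(-103, 311), -5))) = Add(-12, Mul(3, Mul(208, -5))) = Add(-12, Mul(3, -1040)) = Add(-12, -3120) = -3132)
Pow(Add(g, J), Rational(1, 2)) = Pow(Add(495369, -3132), Rational(1, 2)) = Pow(492237, Rational(1, 2)) = Mul(9, Pow(6077, Rational(1, 2)))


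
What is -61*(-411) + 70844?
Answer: 95915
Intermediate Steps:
-61*(-411) + 70844 = 25071 + 70844 = 95915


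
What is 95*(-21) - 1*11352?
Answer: -13347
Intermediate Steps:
95*(-21) - 1*11352 = -1995 - 11352 = -13347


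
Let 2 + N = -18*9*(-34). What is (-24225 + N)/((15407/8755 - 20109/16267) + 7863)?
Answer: -2665914773615/1119904042229 ≈ -2.3805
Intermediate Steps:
N = 5506 (N = -2 - 18*9*(-34) = -2 - 162*(-34) = -2 + 5508 = 5506)
(-24225 + N)/((15407/8755 - 20109/16267) + 7863) = (-24225 + 5506)/((15407/8755 - 20109/16267) + 7863) = -18719/((15407*(1/8755) - 20109*1/16267) + 7863) = -18719/((15407/8755 - 20109/16267) + 7863) = -18719/(74571374/142417585 + 7863) = -18719/1119904042229/142417585 = -18719*142417585/1119904042229 = -2665914773615/1119904042229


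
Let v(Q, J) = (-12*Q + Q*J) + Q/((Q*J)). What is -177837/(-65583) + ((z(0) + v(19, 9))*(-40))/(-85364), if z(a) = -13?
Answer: 138866081/51837289 ≈ 2.6789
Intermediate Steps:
v(Q, J) = 1/J - 12*Q + J*Q (v(Q, J) = (-12*Q + J*Q) + Q/((J*Q)) = (-12*Q + J*Q) + Q*(1/(J*Q)) = (-12*Q + J*Q) + 1/J = 1/J - 12*Q + J*Q)
-177837/(-65583) + ((z(0) + v(19, 9))*(-40))/(-85364) = -177837/(-65583) + ((-13 + (1 + 9*19*(-12 + 9))/9)*(-40))/(-85364) = -177837*(-1/65583) + ((-13 + (1 + 9*19*(-3))/9)*(-40))*(-1/85364) = 59279/21861 + ((-13 + (1 - 513)/9)*(-40))*(-1/85364) = 59279/21861 + ((-13 + (⅑)*(-512))*(-40))*(-1/85364) = 59279/21861 + ((-13 - 512/9)*(-40))*(-1/85364) = 59279/21861 - 629/9*(-40)*(-1/85364) = 59279/21861 + (25160/9)*(-1/85364) = 59279/21861 - 6290/192069 = 138866081/51837289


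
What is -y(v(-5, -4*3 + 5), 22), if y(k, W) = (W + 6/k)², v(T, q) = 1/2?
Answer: -1156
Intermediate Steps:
v(T, q) = ½
-y(v(-5, -4*3 + 5), 22) = -(6 + 22*(½))²/2⁻² = -4*(6 + 11)² = -4*17² = -4*289 = -1*1156 = -1156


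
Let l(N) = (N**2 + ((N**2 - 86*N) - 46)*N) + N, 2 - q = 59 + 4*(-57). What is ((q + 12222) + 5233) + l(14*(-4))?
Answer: -422030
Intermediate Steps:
q = 171 (q = 2 - (59 + 4*(-57)) = 2 - (59 - 228) = 2 - 1*(-169) = 2 + 169 = 171)
l(N) = N + N**2 + N*(-46 + N**2 - 86*N) (l(N) = (N**2 + (-46 + N**2 - 86*N)*N) + N = (N**2 + N*(-46 + N**2 - 86*N)) + N = N + N**2 + N*(-46 + N**2 - 86*N))
((q + 12222) + 5233) + l(14*(-4)) = ((171 + 12222) + 5233) + (14*(-4))*(-45 + (14*(-4))**2 - 1190*(-4)) = (12393 + 5233) - 56*(-45 + (-56)**2 - 85*(-56)) = 17626 - 56*(-45 + 3136 + 4760) = 17626 - 56*7851 = 17626 - 439656 = -422030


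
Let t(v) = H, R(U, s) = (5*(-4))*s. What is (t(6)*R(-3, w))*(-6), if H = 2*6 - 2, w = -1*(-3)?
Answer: 3600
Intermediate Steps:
w = 3
R(U, s) = -20*s
H = 10 (H = 12 - 2 = 10)
t(v) = 10
(t(6)*R(-3, w))*(-6) = (10*(-20*3))*(-6) = (10*(-60))*(-6) = -600*(-6) = 3600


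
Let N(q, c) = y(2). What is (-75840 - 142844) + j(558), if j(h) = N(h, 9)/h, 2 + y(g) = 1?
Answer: -122025673/558 ≈ -2.1868e+5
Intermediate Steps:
y(g) = -1 (y(g) = -2 + 1 = -1)
N(q, c) = -1
j(h) = -1/h
(-75840 - 142844) + j(558) = (-75840 - 142844) - 1/558 = -218684 - 1*1/558 = -218684 - 1/558 = -122025673/558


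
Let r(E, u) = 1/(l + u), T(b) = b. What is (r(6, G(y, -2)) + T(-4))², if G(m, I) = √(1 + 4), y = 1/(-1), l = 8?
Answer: 51989/3481 + 456*√5/3481 ≈ 15.228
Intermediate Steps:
y = -1
G(m, I) = √5
r(E, u) = 1/(8 + u)
(r(6, G(y, -2)) + T(-4))² = (1/(8 + √5) - 4)² = (-4 + 1/(8 + √5))²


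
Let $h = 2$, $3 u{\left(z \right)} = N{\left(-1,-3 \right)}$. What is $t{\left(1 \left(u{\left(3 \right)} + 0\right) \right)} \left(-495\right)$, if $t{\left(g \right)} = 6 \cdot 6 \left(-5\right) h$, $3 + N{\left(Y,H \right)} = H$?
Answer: $178200$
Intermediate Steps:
$N{\left(Y,H \right)} = -3 + H$
$u{\left(z \right)} = -2$ ($u{\left(z \right)} = \frac{-3 - 3}{3} = \frac{1}{3} \left(-6\right) = -2$)
$t{\left(g \right)} = -360$ ($t{\left(g \right)} = 6 \cdot 6 \left(-5\right) 2 = 6 \left(-30\right) 2 = \left(-180\right) 2 = -360$)
$t{\left(1 \left(u{\left(3 \right)} + 0\right) \right)} \left(-495\right) = \left(-360\right) \left(-495\right) = 178200$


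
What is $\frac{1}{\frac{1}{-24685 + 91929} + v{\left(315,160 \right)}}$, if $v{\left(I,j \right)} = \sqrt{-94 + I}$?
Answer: $- \frac{67244}{999307973455} + \frac{4521755536 \sqrt{221}}{999307973455} \approx 0.067267$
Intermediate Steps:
$\frac{1}{\frac{1}{-24685 + 91929} + v{\left(315,160 \right)}} = \frac{1}{\frac{1}{-24685 + 91929} + \sqrt{-94 + 315}} = \frac{1}{\frac{1}{67244} + \sqrt{221}}$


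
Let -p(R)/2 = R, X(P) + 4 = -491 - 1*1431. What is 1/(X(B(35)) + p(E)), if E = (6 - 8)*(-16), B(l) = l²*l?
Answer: -1/1990 ≈ -0.00050251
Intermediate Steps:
B(l) = l³
X(P) = -1926 (X(P) = -4 + (-491 - 1*1431) = -4 + (-491 - 1431) = -4 - 1922 = -1926)
E = 32 (E = -2*(-16) = 32)
p(R) = -2*R
1/(X(B(35)) + p(E)) = 1/(-1926 - 2*32) = 1/(-1926 - 64) = 1/(-1990) = -1/1990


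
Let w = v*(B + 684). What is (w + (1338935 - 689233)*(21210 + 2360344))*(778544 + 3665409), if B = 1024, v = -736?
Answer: 6876124654300508460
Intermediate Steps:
w = -1257088 (w = -736*(1024 + 684) = -736*1708 = -1257088)
(w + (1338935 - 689233)*(21210 + 2360344))*(778544 + 3665409) = (-1257088 + (1338935 - 689233)*(21210 + 2360344))*(778544 + 3665409) = (-1257088 + 649702*2381554)*4443953 = (-1257088 + 1547300396908)*4443953 = 1547299139820*4443953 = 6876124654300508460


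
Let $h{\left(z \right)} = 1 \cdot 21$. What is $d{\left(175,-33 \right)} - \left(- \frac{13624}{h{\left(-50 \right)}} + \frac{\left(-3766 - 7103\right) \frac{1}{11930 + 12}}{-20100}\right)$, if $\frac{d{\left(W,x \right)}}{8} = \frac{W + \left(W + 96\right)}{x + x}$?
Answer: $\frac{523411678547}{880125400} \approx 594.7$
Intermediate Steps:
$h{\left(z \right)} = 21$
$d{\left(W,x \right)} = \frac{4 \left(96 + 2 W\right)}{x}$ ($d{\left(W,x \right)} = 8 \frac{W + \left(W + 96\right)}{x + x} = 8 \frac{W + \left(96 + W\right)}{2 x} = 8 \left(96 + 2 W\right) \frac{1}{2 x} = 8 \frac{96 + 2 W}{2 x} = \frac{4 \left(96 + 2 W\right)}{x}$)
$d{\left(175,-33 \right)} - \left(- \frac{13624}{h{\left(-50 \right)}} + \frac{\left(-3766 - 7103\right) \frac{1}{11930 + 12}}{-20100}\right) = \frac{8 \left(48 + 175\right)}{-33} - \left(- \frac{13624}{21} + \frac{\left(-3766 - 7103\right) \frac{1}{11930 + 12}}{-20100}\right) = 8 \left(- \frac{1}{33}\right) 223 - \left(\left(-13624\right) \frac{1}{21} + - \frac{10869}{11942} \left(- \frac{1}{20100}\right)\right) = - \frac{1784}{33} - \left(- \frac{13624}{21} + \left(-10869\right) \frac{1}{11942} \left(- \frac{1}{20100}\right)\right) = - \frac{1784}{33} - \left(- \frac{13624}{21} - - \frac{3623}{80011400}\right) = - \frac{1784}{33} - \left(- \frac{13624}{21} + \frac{3623}{80011400}\right) = - \frac{1784}{33} - - \frac{155725033931}{240034200} = - \frac{1784}{33} + \frac{155725033931}{240034200} = \frac{523411678547}{880125400}$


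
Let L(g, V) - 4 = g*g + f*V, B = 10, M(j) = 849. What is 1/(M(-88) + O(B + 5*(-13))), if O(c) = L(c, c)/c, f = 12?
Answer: 55/44326 ≈ 0.0012408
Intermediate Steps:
L(g, V) = 4 + g² + 12*V (L(g, V) = 4 + (g*g + 12*V) = 4 + (g² + 12*V) = 4 + g² + 12*V)
O(c) = (4 + c² + 12*c)/c
1/(M(-88) + O(B + 5*(-13))) = 1/(849 + (12 + (10 + 5*(-13)) + 4/(10 + 5*(-13)))) = 1/(849 + (12 + (10 - 65) + 4/(10 - 65))) = 1/(849 + (12 - 55 + 4/(-55))) = 1/(849 + (12 - 55 + 4*(-1/55))) = 1/(849 + (12 - 55 - 4/55)) = 1/(849 - 2369/55) = 1/(44326/55) = 55/44326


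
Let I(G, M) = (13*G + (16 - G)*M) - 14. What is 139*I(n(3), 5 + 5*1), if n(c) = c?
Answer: 21545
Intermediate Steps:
I(G, M) = -14 + 13*G + M*(16 - G) (I(G, M) = (13*G + M*(16 - G)) - 14 = -14 + 13*G + M*(16 - G))
139*I(n(3), 5 + 5*1) = 139*(-14 + 13*3 + 16*(5 + 5*1) - 1*3*(5 + 5*1)) = 139*(-14 + 39 + 16*(5 + 5) - 1*3*(5 + 5)) = 139*(-14 + 39 + 16*10 - 1*3*10) = 139*(-14 + 39 + 160 - 30) = 139*155 = 21545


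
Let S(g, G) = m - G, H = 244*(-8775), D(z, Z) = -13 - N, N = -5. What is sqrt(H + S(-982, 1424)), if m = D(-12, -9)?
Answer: 2*I*sqrt(535633) ≈ 1463.7*I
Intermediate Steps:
D(z, Z) = -8 (D(z, Z) = -13 - 1*(-5) = -13 + 5 = -8)
m = -8
H = -2141100
S(g, G) = -8 - G
sqrt(H + S(-982, 1424)) = sqrt(-2141100 + (-8 - 1*1424)) = sqrt(-2141100 + (-8 - 1424)) = sqrt(-2141100 - 1432) = sqrt(-2142532) = 2*I*sqrt(535633)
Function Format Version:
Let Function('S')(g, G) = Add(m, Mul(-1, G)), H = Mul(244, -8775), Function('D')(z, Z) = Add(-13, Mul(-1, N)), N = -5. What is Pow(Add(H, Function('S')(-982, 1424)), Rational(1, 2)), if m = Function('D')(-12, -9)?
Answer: Mul(2, I, Pow(535633, Rational(1, 2))) ≈ Mul(1463.7, I)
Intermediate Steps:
Function('D')(z, Z) = -8 (Function('D')(z, Z) = Add(-13, Mul(-1, -5)) = Add(-13, 5) = -8)
m = -8
H = -2141100
Function('S')(g, G) = Add(-8, Mul(-1, G))
Pow(Add(H, Function('S')(-982, 1424)), Rational(1, 2)) = Pow(Add(-2141100, Add(-8, Mul(-1, 1424))), Rational(1, 2)) = Pow(Add(-2141100, Add(-8, -1424)), Rational(1, 2)) = Pow(Add(-2141100, -1432), Rational(1, 2)) = Pow(-2142532, Rational(1, 2)) = Mul(2, I, Pow(535633, Rational(1, 2)))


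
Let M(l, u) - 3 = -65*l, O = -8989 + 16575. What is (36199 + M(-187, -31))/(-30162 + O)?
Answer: -48357/22576 ≈ -2.1420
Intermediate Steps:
O = 7586
M(l, u) = 3 - 65*l
(36199 + M(-187, -31))/(-30162 + O) = (36199 + (3 - 65*(-187)))/(-30162 + 7586) = (36199 + (3 + 12155))/(-22576) = (36199 + 12158)*(-1/22576) = 48357*(-1/22576) = -48357/22576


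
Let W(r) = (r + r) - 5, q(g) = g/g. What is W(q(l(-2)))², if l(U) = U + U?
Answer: 9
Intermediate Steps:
l(U) = 2*U
q(g) = 1
W(r) = -5 + 2*r (W(r) = 2*r - 5 = -5 + 2*r)
W(q(l(-2)))² = (-5 + 2*1)² = (-5 + 2)² = (-3)² = 9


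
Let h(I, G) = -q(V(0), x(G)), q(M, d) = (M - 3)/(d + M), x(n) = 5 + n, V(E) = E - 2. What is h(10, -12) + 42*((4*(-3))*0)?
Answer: -5/9 ≈ -0.55556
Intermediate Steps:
V(E) = -2 + E
q(M, d) = (-3 + M)/(M + d)
h(I, G) = 5/(3 + G) (h(I, G) = -(-3 + (-2 + 0))/((-2 + 0) + (5 + G)) = -(-3 - 2)/(-2 + (5 + G)) = -(-5)/(3 + G) = 5/(3 + G))
h(10, -12) + 42*((4*(-3))*0) = 5/(3 - 12) + 42*((4*(-3))*0) = 5/(-9) + 42*(-12*0) = 5*(-1/9) + 42*0 = -5/9 + 0 = -5/9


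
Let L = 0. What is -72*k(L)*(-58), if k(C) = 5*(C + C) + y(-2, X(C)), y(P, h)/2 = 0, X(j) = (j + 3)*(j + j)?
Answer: 0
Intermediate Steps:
X(j) = 2*j*(3 + j) (X(j) = (3 + j)*(2*j) = 2*j*(3 + j))
y(P, h) = 0 (y(P, h) = 2*0 = 0)
k(C) = 10*C (k(C) = 5*(C + C) + 0 = 5*(2*C) + 0 = 10*C + 0 = 10*C)
-72*k(L)*(-58) = -720*0*(-58) = -72*0*(-58) = 0*(-58) = 0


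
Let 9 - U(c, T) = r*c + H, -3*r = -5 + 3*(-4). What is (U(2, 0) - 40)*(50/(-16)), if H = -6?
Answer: 2725/24 ≈ 113.54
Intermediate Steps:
r = 17/3 (r = -(-5 + 3*(-4))/3 = -(-5 - 12)/3 = -⅓*(-17) = 17/3 ≈ 5.6667)
U(c, T) = 15 - 17*c/3 (U(c, T) = 9 - (17*c/3 - 6) = 9 - (-6 + 17*c/3) = 9 + (6 - 17*c/3) = 15 - 17*c/3)
(U(2, 0) - 40)*(50/(-16)) = ((15 - 17/3*2) - 40)*(50/(-16)) = ((15 - 34/3) - 40)*(50*(-1/16)) = (11/3 - 40)*(-25/8) = -109/3*(-25/8) = 2725/24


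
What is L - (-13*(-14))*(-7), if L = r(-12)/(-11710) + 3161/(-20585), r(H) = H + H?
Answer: 30706162463/24105035 ≈ 1273.8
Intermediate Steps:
r(H) = 2*H
L = -3652127/24105035 (L = (2*(-12))/(-11710) + 3161/(-20585) = -24*(-1/11710) + 3161*(-1/20585) = 12/5855 - 3161/20585 = -3652127/24105035 ≈ -0.15151)
L - (-13*(-14))*(-7) = -3652127/24105035 - (-13*(-14))*(-7) = -3652127/24105035 - 182*(-7) = -3652127/24105035 - 1*(-1274) = -3652127/24105035 + 1274 = 30706162463/24105035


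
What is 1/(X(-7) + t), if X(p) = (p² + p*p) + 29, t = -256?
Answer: -1/129 ≈ -0.0077519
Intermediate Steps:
X(p) = 29 + 2*p² (X(p) = (p² + p²) + 29 = 2*p² + 29 = 29 + 2*p²)
1/(X(-7) + t) = 1/((29 + 2*(-7)²) - 256) = 1/((29 + 2*49) - 256) = 1/((29 + 98) - 256) = 1/(127 - 256) = 1/(-129) = -1/129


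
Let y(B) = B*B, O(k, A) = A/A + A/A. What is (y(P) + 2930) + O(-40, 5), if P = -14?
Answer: 3128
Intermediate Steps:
O(k, A) = 2 (O(k, A) = 1 + 1 = 2)
y(B) = B²
(y(P) + 2930) + O(-40, 5) = ((-14)² + 2930) + 2 = (196 + 2930) + 2 = 3126 + 2 = 3128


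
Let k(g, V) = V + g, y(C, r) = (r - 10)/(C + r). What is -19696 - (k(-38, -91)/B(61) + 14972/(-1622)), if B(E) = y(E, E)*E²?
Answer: -16556641144/841007 ≈ -19687.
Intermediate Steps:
y(C, r) = (-10 + r)/(C + r)
B(E) = E*(-10 + E)/2 (B(E) = ((-10 + E)/(E + E))*E² = ((-10 + E)/((2*E)))*E² = ((1/(2*E))*(-10 + E))*E² = ((-10 + E)/(2*E))*E² = E*(-10 + E)/2)
-19696 - (k(-38, -91)/B(61) + 14972/(-1622)) = -19696 - ((-91 - 38)/(((½)*61*(-10 + 61))) + 14972/(-1622)) = -19696 - (-129/((½)*61*51) + 14972*(-1/1622)) = -19696 - (-129/3111/2 - 7486/811) = -19696 - (-129*2/3111 - 7486/811) = -19696 - (-86/1037 - 7486/811) = -19696 - 1*(-7832728/841007) = -19696 + 7832728/841007 = -16556641144/841007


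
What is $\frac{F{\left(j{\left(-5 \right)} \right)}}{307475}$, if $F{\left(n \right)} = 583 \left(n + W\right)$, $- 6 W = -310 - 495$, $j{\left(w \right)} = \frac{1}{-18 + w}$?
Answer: $\frac{10790747}{42431550} \approx 0.25431$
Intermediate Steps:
$W = \frac{805}{6}$ ($W = - \frac{-310 - 495}{6} = \left(- \frac{1}{6}\right) \left(-805\right) = \frac{805}{6} \approx 134.17$)
$F{\left(n \right)} = \frac{469315}{6} + 583 n$ ($F{\left(n \right)} = 583 \left(n + \frac{805}{6}\right) = 583 \left(\frac{805}{6} + n\right) = \frac{469315}{6} + 583 n$)
$\frac{F{\left(j{\left(-5 \right)} \right)}}{307475} = \frac{\frac{469315}{6} + \frac{583}{-18 - 5}}{307475} = \left(\frac{469315}{6} + \frac{583}{-23}\right) \frac{1}{307475} = \left(\frac{469315}{6} + 583 \left(- \frac{1}{23}\right)\right) \frac{1}{307475} = \left(\frac{469315}{6} - \frac{583}{23}\right) \frac{1}{307475} = \frac{10790747}{138} \cdot \frac{1}{307475} = \frac{10790747}{42431550}$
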